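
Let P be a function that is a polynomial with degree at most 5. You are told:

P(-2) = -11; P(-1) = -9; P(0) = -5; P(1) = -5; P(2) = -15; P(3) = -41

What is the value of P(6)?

-275

First differences: 2, 4, 0, -10, -26. Second differences: 2, -4, -10, -16. Third differences: -6, -6, -6.
Level-3 differences are constant, so P has degree 3.
Fitting a degree-3 polynomial gives P(x) = -x³ - 2x² + 3x - 5.
Then P(6) = -275.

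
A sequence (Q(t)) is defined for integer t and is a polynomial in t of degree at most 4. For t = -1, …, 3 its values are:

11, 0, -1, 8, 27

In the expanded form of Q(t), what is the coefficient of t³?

First differences: -11, -1, 9, 19. Second differences: 10, 10, 10.
Level-2 differences are constant, so Q has degree 2.
Fitting a degree-2 polynomial gives Q(t) = 5t² - 6t.
The coefficient of t³ is 0.

0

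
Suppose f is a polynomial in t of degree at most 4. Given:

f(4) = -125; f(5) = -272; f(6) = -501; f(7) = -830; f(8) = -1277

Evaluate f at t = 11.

-3506

Write f(t) = at^4 + bt³ + ct² + dt + e; the 5 given values yield a linear system in the 5 coefficients.
Solving, the leading coefficient vanishes, and f(t) = -3t³ + 4t² + 3.
Then f(11) = -3506.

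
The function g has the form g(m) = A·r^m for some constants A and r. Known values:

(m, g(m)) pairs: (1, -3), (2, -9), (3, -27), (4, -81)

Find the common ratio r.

Consecutive ratio: -9/(-3) = 3, and -27/(-9) = 3, so r = 3.
Then A·3^1 = -3 gives A = -1, and g(m) = -1·3^m.

3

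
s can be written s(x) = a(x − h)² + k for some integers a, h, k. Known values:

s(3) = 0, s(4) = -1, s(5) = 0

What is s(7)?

8

First differences -1, 1; second difference 2 = 2a, so a = 1.
Expanding, the x-coefficient is −2ah = -2h; matching it to the data gives h = 4, and then k = -1.
So s(x) = 1(x − 4)² − 1.
s(7) = 1·3² − 1 = 8.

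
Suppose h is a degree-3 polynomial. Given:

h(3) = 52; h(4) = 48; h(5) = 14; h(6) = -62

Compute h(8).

-388

Write h(n) = an³ + bn² + cn + d; the 4 given values yield a linear system in the 4 coefficients.
Solving, h(n) = -2n³ + 9n² + 7n + 4.
Then h(8) = -388.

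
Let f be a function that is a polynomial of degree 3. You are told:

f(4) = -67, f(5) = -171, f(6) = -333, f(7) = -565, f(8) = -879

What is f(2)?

15

First differences: -104, -162, -232, -314. Second differences: -58, -70, -82. Third differences: -12, -12.
Level-3 differences are constant, so f has degree 3.
Fitting a degree-3 polynomial gives f(k) = -2k³ + k² + 9k + 9.
Then f(2) = 15.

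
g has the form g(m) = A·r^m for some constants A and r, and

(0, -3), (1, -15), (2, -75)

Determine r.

5

Consecutive ratio: -15/(-3) = 5, and -75/(-15) = 5, so r = 5.
Then A·5^0 = -3 gives A = -3, and g(m) = -3·5^m.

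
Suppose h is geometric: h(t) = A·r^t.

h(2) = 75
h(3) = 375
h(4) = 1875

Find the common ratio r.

5

Consecutive ratio: 375/75 = 5, and 1875/375 = 5, so r = 5.
Then A·5^2 = 75 gives A = 3, and h(t) = 3·5^t.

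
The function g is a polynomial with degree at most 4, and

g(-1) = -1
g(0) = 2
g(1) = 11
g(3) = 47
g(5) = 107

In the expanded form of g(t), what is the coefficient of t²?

Write g(t) = at^4 + bt³ + ct² + dt + e; the 5 given values yield a linear system in the 5 coefficients.
Solving, the top 2 coefficients vanish, and g(t) = 3t² + 6t + 2.
The coefficient of t² is 3.

3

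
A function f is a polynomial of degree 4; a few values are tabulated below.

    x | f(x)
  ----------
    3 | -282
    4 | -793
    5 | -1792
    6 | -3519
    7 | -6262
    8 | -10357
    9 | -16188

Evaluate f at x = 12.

-48657

First differences: -511, -999, -1727, -2743, -4095, -5831. Second differences: -488, -728, -1016, -1352, -1736. Third differences: -240, -288, -336, -384. Fourth differences: -48, -48, -48.
Level-4 differences are constant, so f has degree 4.
Fitting a degree-4 polynomial gives f(x) = -2x^4 - 4x³ - 2x² + x + 3.
Then f(12) = -48657.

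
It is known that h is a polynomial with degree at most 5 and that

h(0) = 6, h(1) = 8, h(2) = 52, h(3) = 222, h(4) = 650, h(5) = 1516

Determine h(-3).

132

First differences: 2, 44, 170, 428, 866. Second differences: 42, 126, 258, 438. Third differences: 84, 132, 180. Fourth differences: 48, 48.
Level-4 differences are constant, so h has degree 4.
Fitting a degree-4 polynomial gives h(k) = 2k^4 + 2k³ + k² - 3k + 6.
Then h(-3) = 132.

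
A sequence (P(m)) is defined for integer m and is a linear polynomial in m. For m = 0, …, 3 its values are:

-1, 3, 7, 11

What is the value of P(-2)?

First differences: 4, 4, 4.
Level-1 differences are constant, so P has degree 1.
Fitting a degree-1 polynomial gives P(m) = 4m - 1.
Then P(-2) = -9.

-9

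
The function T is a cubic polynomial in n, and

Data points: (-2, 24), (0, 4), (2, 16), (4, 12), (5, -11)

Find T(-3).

Write T(n) = an³ + bn² + cn + d; the 5 given values yield a linear system in the 4 coefficients.
Solving, T(n) = -n³ + 4n² + 2n + 4.
Then T(-3) = 61.

61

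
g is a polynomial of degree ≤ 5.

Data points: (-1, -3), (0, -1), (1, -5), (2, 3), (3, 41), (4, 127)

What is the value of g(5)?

279

Write g(n) = an^5 + bn^4 + cn³ + dn² + en + p; the 6 given values yield a linear system in the 6 coefficients.
Solving, the top 2 coefficients vanish, and g(n) = 3n³ - 3n² - 4n - 1.
Then g(5) = 279.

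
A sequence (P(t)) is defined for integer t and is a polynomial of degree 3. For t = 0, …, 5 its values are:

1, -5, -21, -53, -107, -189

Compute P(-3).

19

First differences: -6, -16, -32, -54, -82. Second differences: -10, -16, -22, -28. Third differences: -6, -6, -6.
Level-3 differences are constant, so P has degree 3.
Fitting a degree-3 polynomial gives P(t) = -t³ - 2t² - 3t + 1.
Then P(-3) = 19.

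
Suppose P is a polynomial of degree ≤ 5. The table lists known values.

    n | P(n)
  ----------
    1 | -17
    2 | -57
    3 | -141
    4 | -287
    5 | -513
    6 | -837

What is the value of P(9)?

Write P(n) = an^5 + bn^4 + cn³ + dn² + en + p; the 6 given values yield a linear system in the 6 coefficients.
Solving, the top 2 coefficients vanish, and P(n) = -3n³ - 4n² - 7n - 3.
Then P(9) = -2577.

-2577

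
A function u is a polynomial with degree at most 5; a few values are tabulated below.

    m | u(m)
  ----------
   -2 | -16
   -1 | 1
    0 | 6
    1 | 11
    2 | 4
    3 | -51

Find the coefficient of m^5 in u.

0

First differences: 17, 5, 5, -7, -55. Second differences: -12, 0, -12, -48. Third differences: 12, -12, -36. Fourth differences: -24, -24.
Level-4 differences are constant, so u has degree 4.
Fitting a degree-4 polynomial gives u(m) = -m^4 + m² + 5m + 6.
The coefficient of m^5 is 0.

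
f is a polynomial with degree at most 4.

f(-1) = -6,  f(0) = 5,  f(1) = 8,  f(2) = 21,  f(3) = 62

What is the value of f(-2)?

-43

First differences: 11, 3, 13, 41. Second differences: -8, 10, 28. Third differences: 18, 18.
Level-3 differences are constant, so f has degree 3.
Fitting a degree-3 polynomial gives f(k) = 3k³ - 4k² + 4k + 5.
Then f(-2) = -43.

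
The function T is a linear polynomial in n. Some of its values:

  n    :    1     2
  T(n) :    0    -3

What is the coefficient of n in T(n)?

Write T(n) = an + b; the 2 given values yield a linear system in the 2 coefficients.
Solving, T(n) = -3n + 3.
The coefficient of n is -3.

-3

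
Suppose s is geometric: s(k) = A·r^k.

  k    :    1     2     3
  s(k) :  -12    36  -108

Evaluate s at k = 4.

Consecutive ratio: 36/(-12) = -3, and -108/36 = -3, so r = -3.
Then A·(-3)^1 = -12 gives A = 4, and s(k) = 4·(-3)^k.
s(4) = 4·(-3)^4 = 324.

324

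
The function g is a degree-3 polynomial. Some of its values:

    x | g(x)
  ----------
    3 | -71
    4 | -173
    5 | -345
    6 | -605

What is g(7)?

Write g(x) = ax³ + bx² + cx + d; the 4 given values yield a linear system in the 4 coefficients.
Solving, g(x) = -3x³ + x² + 2x - 5.
Then g(7) = -971.

-971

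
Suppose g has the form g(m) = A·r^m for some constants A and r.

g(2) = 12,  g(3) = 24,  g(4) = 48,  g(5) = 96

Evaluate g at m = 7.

Consecutive ratio: 24/12 = 2, and 48/24 = 2, so r = 2.
Then A·2^2 = 12 gives A = 3, and g(m) = 3·2^m.
g(7) = 3·2^7 = 384.

384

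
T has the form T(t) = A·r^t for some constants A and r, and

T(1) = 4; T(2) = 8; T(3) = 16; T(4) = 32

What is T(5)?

Consecutive ratio: 8/4 = 2, and 16/8 = 2, so r = 2.
Then A·2^1 = 4 gives A = 2, and T(t) = 2·2^t.
T(5) = 2·2^5 = 64.

64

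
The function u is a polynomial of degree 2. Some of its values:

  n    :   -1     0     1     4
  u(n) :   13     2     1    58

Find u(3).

29

Write u(n) = an² + bn + c; the 4 given values yield a linear system in the 3 coefficients.
Solving, u(n) = 5n² - 6n + 2.
Then u(3) = 29.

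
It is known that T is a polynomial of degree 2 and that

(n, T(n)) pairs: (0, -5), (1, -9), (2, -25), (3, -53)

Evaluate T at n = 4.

First differences: -4, -16, -28. Second differences: -12, -12.
Level-2 differences are constant, so T has degree 2.
Fitting a degree-2 polynomial gives T(n) = -6n² + 2n - 5.
Then T(4) = -93.

-93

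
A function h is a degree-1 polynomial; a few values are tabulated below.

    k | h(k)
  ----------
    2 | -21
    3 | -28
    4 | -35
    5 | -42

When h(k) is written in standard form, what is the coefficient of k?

First differences: -7, -7, -7.
Level-1 differences are constant, so h has degree 1.
Fitting a degree-1 polynomial gives h(k) = -7k - 7.
The coefficient of k is -7.

-7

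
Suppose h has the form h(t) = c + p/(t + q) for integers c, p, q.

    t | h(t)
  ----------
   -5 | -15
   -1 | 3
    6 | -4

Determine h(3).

-3

(h(t) − c)(t + q) = p for each data point; the three points give a linear system in c and q, then p follows.
Solving: c = -6, q = 3, p = 18, so h(t) = -6 + 18/(t + 3).
Then h(3) = -6 + 18/6 = -3.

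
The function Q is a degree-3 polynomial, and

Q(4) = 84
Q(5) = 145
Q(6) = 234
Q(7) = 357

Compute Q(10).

990

Write Q(k) = ak³ + bk² + ck + d; the 4 given values yield a linear system in the 4 coefficients.
Solving, Q(k) = k³ - k² + 9k.
Then Q(10) = 990.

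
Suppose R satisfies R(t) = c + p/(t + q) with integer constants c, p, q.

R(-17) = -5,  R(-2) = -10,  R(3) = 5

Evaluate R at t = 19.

(R(t) − c)(t + q) = p for each data point; the three points give a linear system in c and q, then p follows.
Solving: c = -4, q = -1, p = 18, so R(t) = -4 + 18/(t − 1).
Then R(19) = -4 + 18/18 = -3.

-3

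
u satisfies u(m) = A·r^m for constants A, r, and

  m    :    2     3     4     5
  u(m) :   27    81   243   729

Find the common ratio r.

Consecutive ratio: 81/27 = 3, and 243/81 = 3, so r = 3.
Then A·3^2 = 27 gives A = 3, and u(m) = 3·3^m.

3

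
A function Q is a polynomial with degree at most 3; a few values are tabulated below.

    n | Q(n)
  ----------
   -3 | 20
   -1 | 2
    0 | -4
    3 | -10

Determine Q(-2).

10

Write Q(n) = an³ + bn² + cn + d; the 4 given values yield a linear system in the 4 coefficients.
Solving, the leading coefficient vanishes, and Q(n) = n² - 5n - 4.
Then Q(-2) = 10.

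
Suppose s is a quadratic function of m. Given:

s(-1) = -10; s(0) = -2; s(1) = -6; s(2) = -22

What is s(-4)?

-106

First differences: 8, -4, -16. Second differences: -12, -12.
Level-2 differences are constant, so s has degree 2.
Fitting a degree-2 polynomial gives s(m) = -6m² + 2m - 2.
Then s(-4) = -106.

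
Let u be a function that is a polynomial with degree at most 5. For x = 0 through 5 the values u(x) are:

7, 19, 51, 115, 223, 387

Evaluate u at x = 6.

First differences: 12, 32, 64, 108, 164. Second differences: 20, 32, 44, 56. Third differences: 12, 12, 12.
Level-3 differences are constant, so u has degree 3.
Fitting a degree-3 polynomial gives u(x) = 2x³ + 4x² + 6x + 7.
Then u(6) = 619.

619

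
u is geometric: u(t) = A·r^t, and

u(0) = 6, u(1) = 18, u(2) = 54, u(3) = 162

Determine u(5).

1458

Consecutive ratio: 18/6 = 3, and 54/18 = 3, so r = 3.
Then A·3^0 = 6 gives A = 6, and u(t) = 6·3^t.
u(5) = 6·3^5 = 1458.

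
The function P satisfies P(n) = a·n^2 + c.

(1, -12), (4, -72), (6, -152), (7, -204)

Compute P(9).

-332

From P(1) = -12 and P(4) = -72: 1a + c = -12 and 16a + c = -72.
Subtracting: 15a = -60, so a = -4; then c = -12 − (-4)·1 = -8.
So P(n) = -4n² − 8, and P(9) = -332.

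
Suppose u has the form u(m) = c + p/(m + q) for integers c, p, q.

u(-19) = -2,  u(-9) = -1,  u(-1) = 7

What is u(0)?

17

(u(m) − c)(m + q) = p for each data point; the three points give a linear system in c and q, then p follows.
Solving: c = -3, q = -1, p = -20, so u(m) = -3 − 20/(m − 1).
Then u(0) = -3 − 20/(-1) = 17.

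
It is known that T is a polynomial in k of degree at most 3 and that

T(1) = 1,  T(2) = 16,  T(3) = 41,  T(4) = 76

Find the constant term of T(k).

-4

Write T(k) = ak³ + bk² + ck + d; the 4 given values yield a linear system in the 4 coefficients.
Solving, the leading coefficient vanishes, and T(k) = 5k² - 4.
The constant term is T(0) = -4.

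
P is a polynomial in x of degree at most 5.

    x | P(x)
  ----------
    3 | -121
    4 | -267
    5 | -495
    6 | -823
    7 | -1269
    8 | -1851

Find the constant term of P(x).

5

First differences: -146, -228, -328, -446, -582. Second differences: -82, -100, -118, -136. Third differences: -18, -18, -18.
Level-3 differences are constant, so P has degree 3.
Fitting a degree-3 polynomial gives P(x) = -3x³ - 5x² + 5.
The constant term is P(0) = 5.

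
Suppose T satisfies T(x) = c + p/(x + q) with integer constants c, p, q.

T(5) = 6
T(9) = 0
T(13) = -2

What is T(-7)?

(T(x) − c)(x + q) = p for each data point; the three points give a linear system in c and q, then p follows.
Solving: c = -6, q = -1, p = 48, so T(x) = -6 + 48/(x − 1).
Then T(-7) = -6 + 48/(-8) = -12.

-12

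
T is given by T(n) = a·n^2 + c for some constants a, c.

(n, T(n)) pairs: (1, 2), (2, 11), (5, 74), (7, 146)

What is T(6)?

107

From T(1) = 2 and T(2) = 11: 1a + c = 2 and 4a + c = 11.
Subtracting: 3a = 9, so a = 3; then c = 2 − 3·1 = -1.
So T(n) = 3n² − 1, and T(6) = 107.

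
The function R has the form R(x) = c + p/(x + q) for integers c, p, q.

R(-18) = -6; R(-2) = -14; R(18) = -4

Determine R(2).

(R(x) − c)(x + q) = p for each data point; the three points give a linear system in c and q, then p follows.
Solving: c = -5, q = 0, p = 18, so R(x) = -5 + 18/(x + 0).
Then R(2) = -5 + 18/2 = 4.

4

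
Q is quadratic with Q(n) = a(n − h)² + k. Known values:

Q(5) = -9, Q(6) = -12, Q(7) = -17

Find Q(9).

First differences -3, -5; second difference -2 = 2a, so a = -1.
Expanding, the n-coefficient is −2ah = 2h; matching it to the data gives h = 4, and then k = -8.
So Q(n) = -1(n − 4)² − 8.
Q(9) = -1·5² − 8 = -33.

-33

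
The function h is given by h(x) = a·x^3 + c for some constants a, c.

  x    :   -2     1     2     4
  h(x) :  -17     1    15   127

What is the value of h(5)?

From h(-2) = -17 and h(1) = 1: -8a + c = -17 and 1a + c = 1.
Subtracting: 9a = 18, so a = 2; then c = -17 − 2·(-8) = -1.
So h(x) = 2x³ − 1, and h(5) = 249.

249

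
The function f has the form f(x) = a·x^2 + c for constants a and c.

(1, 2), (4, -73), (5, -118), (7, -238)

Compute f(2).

-13

From f(1) = 2 and f(4) = -73: 1a + c = 2 and 16a + c = -73.
Subtracting: 15a = -75, so a = -5; then c = 2 − (-5)·1 = 7.
So f(x) = -5x² + 7, and f(2) = -13.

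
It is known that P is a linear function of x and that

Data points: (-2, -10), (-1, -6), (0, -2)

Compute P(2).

6

Write P(x) = ax + b; the 3 given values yield a linear system in the 2 coefficients.
Solving, P(x) = 4x - 2.
Then P(2) = 6.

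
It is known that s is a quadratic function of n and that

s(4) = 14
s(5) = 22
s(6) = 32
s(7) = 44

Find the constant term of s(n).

2

First differences: 8, 10, 12. Second differences: 2, 2.
Level-2 differences are constant, so s has degree 2.
Fitting a degree-2 polynomial gives s(n) = n² - n + 2.
The constant term is s(0) = 2.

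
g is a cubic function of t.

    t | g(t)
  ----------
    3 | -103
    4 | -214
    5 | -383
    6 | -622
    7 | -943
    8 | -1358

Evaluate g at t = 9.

-1879

Write g(t) = at³ + bt² + ct + d; the 6 given values yield a linear system in the 4 coefficients.
Solving, g(t) = -2t³ - 5t² - 2t + 2.
Then g(9) = -1879.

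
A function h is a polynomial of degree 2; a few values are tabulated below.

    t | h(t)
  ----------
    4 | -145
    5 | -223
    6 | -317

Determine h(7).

Write h(t) = at² + bt + c; the 3 given values yield a linear system in the 3 coefficients.
Solving, h(t) = -8t² - 6t + 7.
Then h(7) = -427.

-427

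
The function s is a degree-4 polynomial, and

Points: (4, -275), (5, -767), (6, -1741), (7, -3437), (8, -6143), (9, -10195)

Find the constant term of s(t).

-7

First differences: -492, -974, -1696, -2706, -4052. Second differences: -482, -722, -1010, -1346. Third differences: -240, -288, -336. Fourth differences: -48, -48.
Level-4 differences are constant, so s has degree 4.
Fitting a degree-4 polynomial gives s(t) = -2t^4 + 4t³ + t² - 7t - 7.
The constant term is s(0) = -7.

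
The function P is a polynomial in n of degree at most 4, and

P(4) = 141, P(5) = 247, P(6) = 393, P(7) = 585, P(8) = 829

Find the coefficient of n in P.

First differences: 106, 146, 192, 244. Second differences: 40, 46, 52. Third differences: 6, 6.
Level-3 differences are constant, so P has degree 3.
Fitting a degree-3 polynomial gives P(n) = n³ + 5n² - 3.
The coefficient of n is 0.

0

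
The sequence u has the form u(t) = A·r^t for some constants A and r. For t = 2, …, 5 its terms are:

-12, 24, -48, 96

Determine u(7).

384

Consecutive ratio: 24/(-12) = -2, and -48/24 = -2, so r = -2.
Then A·(-2)^2 = -12 gives A = -3, and u(t) = -3·(-2)^t.
u(7) = -3·(-2)^7 = 384.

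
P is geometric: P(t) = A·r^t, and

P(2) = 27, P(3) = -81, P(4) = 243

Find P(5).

-729

Consecutive ratio: -81/27 = -3, and 243/(-81) = -3, so r = -3.
Then A·(-3)^2 = 27 gives A = 3, and P(t) = 3·(-3)^t.
P(5) = 3·(-3)^5 = -729.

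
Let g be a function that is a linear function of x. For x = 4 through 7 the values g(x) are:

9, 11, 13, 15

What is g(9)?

19

Write g(x) = ax + b; the 4 given values yield a linear system in the 2 coefficients.
Solving, g(x) = 2x + 1.
Then g(9) = 19.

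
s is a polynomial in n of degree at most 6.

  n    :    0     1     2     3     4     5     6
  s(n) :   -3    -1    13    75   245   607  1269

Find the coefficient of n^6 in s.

First differences: 2, 14, 62, 170, 362, 662. Second differences: 12, 48, 108, 192, 300. Third differences: 36, 60, 84, 108. Fourth differences: 24, 24, 24.
Level-4 differences are constant, so s has degree 4.
Fitting a degree-4 polynomial gives s(n) = n^4 - n² + 2n - 3.
The coefficient of n^6 is 0.

0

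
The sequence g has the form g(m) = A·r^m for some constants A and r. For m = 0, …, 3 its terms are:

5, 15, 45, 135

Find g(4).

405

Consecutive ratio: 15/5 = 3, and 45/15 = 3, so r = 3.
Then A·3^0 = 5 gives A = 5, and g(m) = 5·3^m.
g(4) = 5·3^4 = 405.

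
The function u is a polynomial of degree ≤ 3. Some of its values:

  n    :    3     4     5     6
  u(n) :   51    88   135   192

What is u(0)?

Write u(n) = an³ + bn² + cn + d; the 4 given values yield a linear system in the 4 coefficients.
Solving, the leading coefficient vanishes, and u(n) = 5n² + 2n.
The constant term is u(0) = 0.

0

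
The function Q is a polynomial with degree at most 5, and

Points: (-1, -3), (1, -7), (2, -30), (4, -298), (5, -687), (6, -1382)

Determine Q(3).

-107

Write Q(m) = am^5 + bm^4 + cm³ + dm² + em + p; the 6 given values yield a linear system in the 6 coefficients.
Solving, the leading coefficient vanishes, and Q(m) = -m^4 - 2m² - 2m - 2.
Then Q(3) = -107.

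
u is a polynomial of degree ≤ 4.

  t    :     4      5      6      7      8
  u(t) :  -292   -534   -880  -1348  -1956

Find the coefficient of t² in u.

Write u(t) = at^4 + bt³ + ct² + dt + e; the 5 given values yield a linear system in the 5 coefficients.
Solving, the leading coefficient vanishes, and u(t) = -3t³ - 7t² + 4t - 4.
The coefficient of t² is -7.

-7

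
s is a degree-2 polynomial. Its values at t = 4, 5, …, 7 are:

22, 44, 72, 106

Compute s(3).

First differences: 22, 28, 34. Second differences: 6, 6.
Level-2 differences are constant, so s has degree 2.
Fitting a degree-2 polynomial gives s(t) = 3t² - 5t - 6.
Then s(3) = 6.

6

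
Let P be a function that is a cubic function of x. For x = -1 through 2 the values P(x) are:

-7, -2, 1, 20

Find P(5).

Write P(x) = ax³ + bx² + cx + d; the 4 given values yield a linear system in the 4 coefficients.
Solving, P(x) = 3x³ - x² + x - 2.
Then P(5) = 353.

353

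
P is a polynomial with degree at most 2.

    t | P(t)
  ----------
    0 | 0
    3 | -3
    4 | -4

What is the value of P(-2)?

2

Write P(t) = at² + bt + c; the 3 given values yield a linear system in the 3 coefficients.
Solving, the leading coefficient vanishes, and P(t) = -t.
Then P(-2) = 2.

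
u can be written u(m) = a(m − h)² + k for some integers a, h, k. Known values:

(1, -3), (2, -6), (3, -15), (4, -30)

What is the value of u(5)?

First differences -3, -9, -15; second difference -6 = 2a, so a = -3.
Expanding, the m-coefficient is −2ah = 6h; matching it to the data gives h = 1, and then k = -3.
So u(m) = -3(m − 1)² − 3.
u(5) = -3·4² − 3 = -51.

-51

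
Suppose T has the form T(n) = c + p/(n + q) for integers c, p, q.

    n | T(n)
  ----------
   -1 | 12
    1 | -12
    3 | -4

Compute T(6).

(T(n) − c)(n + q) = p for each data point; the three points give a linear system in c and q, then p follows.
Solving: c = 0, q = 0, p = -12, so T(n) = -12/(n + 0).
Then T(6) = 0 − 12/6 = -2.

-2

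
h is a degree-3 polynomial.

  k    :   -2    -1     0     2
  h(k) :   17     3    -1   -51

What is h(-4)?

Write h(k) = ak³ + bk² + ck + d; the 4 given values yield a linear system in the 4 coefficients.
Solving, h(k) = -3k³ - 4k² - 5k - 1.
Then h(-4) = 147.

147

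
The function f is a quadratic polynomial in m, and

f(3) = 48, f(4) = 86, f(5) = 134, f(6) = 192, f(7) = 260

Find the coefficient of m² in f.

5

First differences: 38, 48, 58, 68. Second differences: 10, 10, 10.
Level-2 differences are constant, so f has degree 2.
Fitting a degree-2 polynomial gives f(m) = 5m² + 3m - 6.
The coefficient of m² is 5.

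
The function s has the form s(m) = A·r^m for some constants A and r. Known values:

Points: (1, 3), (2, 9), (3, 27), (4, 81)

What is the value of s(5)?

243

Consecutive ratio: 9/3 = 3, and 27/9 = 3, so r = 3.
Then A·3^1 = 3 gives A = 1, and s(m) = 1·3^m.
s(5) = 1·3^5 = 243.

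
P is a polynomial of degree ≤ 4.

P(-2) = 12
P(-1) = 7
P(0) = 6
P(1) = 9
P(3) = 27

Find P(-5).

Write P(n) = an^4 + bn³ + cn² + dn + e; the 5 given values yield a linear system in the 5 coefficients.
Solving, the top 2 coefficients vanish, and P(n) = 2n² + n + 6.
Then P(-5) = 51.

51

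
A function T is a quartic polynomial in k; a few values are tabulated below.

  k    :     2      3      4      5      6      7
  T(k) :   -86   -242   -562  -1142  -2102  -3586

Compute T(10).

First differences: -156, -320, -580, -960, -1484. Second differences: -164, -260, -380, -524. Third differences: -96, -120, -144. Fourth differences: -24, -24.
Level-4 differences are constant, so T has degree 4.
Fitting a degree-4 polynomial gives T(k) = -k^4 - 2k³ - 9k² - 8k - 2.
Then T(10) = -12982.

-12982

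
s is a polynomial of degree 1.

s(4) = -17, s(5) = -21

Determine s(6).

-25

Write s(n) = an + b; the 2 given values yield a linear system in the 2 coefficients.
Solving, s(n) = -4n - 1.
Then s(6) = -25.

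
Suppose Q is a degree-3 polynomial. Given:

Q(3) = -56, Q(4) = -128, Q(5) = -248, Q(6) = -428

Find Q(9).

Write Q(k) = ak³ + bk² + ck + d; the 4 given values yield a linear system in the 4 coefficients.
Solving, Q(k) = -2k³ + 2k - 8.
Then Q(9) = -1448.

-1448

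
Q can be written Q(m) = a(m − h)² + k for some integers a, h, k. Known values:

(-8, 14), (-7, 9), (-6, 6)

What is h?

-5

First differences -5, -3; second difference 2 = 2a, so a = 1.
Expanding, the m-coefficient is −2ah = -2h; matching it to the data gives h = -5, and then k = 5.
So Q(m) = 1(m + 5)² + 5.
Hence h = -5.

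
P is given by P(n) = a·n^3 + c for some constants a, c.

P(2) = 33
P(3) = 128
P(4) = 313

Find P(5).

618

From P(2) = 33 and P(3) = 128: 8a + c = 33 and 27a + c = 128.
Subtracting: 19a = 95, so a = 5; then c = 33 − 5·8 = -7.
So P(n) = 5n³ − 7, and P(5) = 618.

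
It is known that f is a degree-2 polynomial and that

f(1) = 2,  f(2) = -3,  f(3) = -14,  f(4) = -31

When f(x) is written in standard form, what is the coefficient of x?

Write f(x) = ax² + bx + c; the 4 given values yield a linear system in the 3 coefficients.
Solving, f(x) = -3x² + 4x + 1.
The coefficient of x is 4.

4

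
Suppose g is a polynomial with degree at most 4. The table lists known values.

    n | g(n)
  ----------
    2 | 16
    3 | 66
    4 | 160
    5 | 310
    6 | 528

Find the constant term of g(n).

First differences: 50, 94, 150, 218. Second differences: 44, 56, 68. Third differences: 12, 12.
Level-3 differences are constant, so g has degree 3.
Fitting a degree-3 polynomial gives g(n) = 2n³ + 4n² - 8n.
The constant term is g(0) = 0.

0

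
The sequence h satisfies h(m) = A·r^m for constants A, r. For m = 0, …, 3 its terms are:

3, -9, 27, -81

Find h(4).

Consecutive ratio: -9/3 = -3, and 27/(-9) = -3, so r = -3.
Then A·(-3)^0 = 3 gives A = 3, and h(m) = 3·(-3)^m.
h(4) = 3·(-3)^4 = 243.

243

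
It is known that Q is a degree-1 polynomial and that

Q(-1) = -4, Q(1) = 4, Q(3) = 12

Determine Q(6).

Write Q(m) = am + b; the 3 given values yield a linear system in the 2 coefficients.
Solving, Q(m) = 4m.
Then Q(6) = 24.

24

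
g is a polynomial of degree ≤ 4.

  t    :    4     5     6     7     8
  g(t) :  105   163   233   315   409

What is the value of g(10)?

633

First differences: 58, 70, 82, 94. Second differences: 12, 12, 12.
Level-2 differences are constant, so g has degree 2.
Fitting a degree-2 polynomial gives g(t) = 6t² + 4t - 7.
Then g(10) = 633.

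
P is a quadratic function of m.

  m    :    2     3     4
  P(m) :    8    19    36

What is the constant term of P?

Write P(m) = am² + bm + c; the 3 given values yield a linear system in the 3 coefficients.
Solving, P(m) = 3m² - 4m + 4.
The constant term is P(0) = 4.

4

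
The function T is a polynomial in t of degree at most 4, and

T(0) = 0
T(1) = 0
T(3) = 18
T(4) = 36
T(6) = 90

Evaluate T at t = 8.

168

Write T(t) = at^4 + bt³ + ct² + dt + e; the 5 given values yield a linear system in the 5 coefficients.
Solving, the top 2 coefficients vanish, and T(t) = 3t² - 3t.
Then T(8) = 168.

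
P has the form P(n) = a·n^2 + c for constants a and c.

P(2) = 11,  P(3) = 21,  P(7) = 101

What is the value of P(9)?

From P(2) = 11 and P(3) = 21: 4a + c = 11 and 9a + c = 21.
Subtracting: 5a = 10, so a = 2; then c = 11 − 2·4 = 3.
So P(n) = 2n² + 3, and P(9) = 165.

165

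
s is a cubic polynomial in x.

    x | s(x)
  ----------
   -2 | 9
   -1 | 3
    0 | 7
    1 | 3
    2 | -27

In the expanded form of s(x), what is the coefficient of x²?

Write s(x) = ax³ + bx² + cx + d; the 5 given values yield a linear system in the 4 coefficients.
Solving, s(x) = -3x³ - 4x² + 3x + 7.
The coefficient of x² is -4.

-4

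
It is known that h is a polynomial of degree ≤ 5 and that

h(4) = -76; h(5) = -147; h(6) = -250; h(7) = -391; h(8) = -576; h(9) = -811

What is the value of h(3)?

-31

First differences: -71, -103, -141, -185, -235. Second differences: -32, -38, -44, -50. Third differences: -6, -6, -6.
Level-3 differences are constant, so h has degree 3.
Fitting a degree-3 polynomial gives h(m) = -m³ - m² - m + 8.
Then h(3) = -31.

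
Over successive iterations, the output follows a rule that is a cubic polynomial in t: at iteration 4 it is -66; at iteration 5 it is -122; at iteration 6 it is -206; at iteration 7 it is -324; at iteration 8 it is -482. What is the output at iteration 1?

Write the value at t as Q(t).
Write Q(t) = at³ + bt² + ct + d; the 5 given values yield a linear system in the 4 coefficients.
Solving, Q(t) = -t³ + t² - 4t - 2.
Then Q(1) = -6.

-6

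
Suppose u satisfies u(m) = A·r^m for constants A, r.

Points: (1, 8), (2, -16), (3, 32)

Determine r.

Consecutive ratio: -16/8 = -2, and 32/(-16) = -2, so r = -2.
Then A·(-2)^1 = 8 gives A = -4, and u(m) = -4·(-2)^m.

-2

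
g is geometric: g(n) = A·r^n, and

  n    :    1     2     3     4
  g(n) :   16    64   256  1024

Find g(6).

Consecutive ratio: 64/16 = 4, and 256/64 = 4, so r = 4.
Then A·4^1 = 16 gives A = 4, and g(n) = 4·4^n.
g(6) = 4·4^6 = 16384.

16384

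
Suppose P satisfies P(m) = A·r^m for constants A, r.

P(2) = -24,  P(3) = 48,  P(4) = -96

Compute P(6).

Consecutive ratio: 48/(-24) = -2, and -96/48 = -2, so r = -2.
Then A·(-2)^2 = -24 gives A = -6, and P(m) = -6·(-2)^m.
P(6) = -6·(-2)^6 = -384.

-384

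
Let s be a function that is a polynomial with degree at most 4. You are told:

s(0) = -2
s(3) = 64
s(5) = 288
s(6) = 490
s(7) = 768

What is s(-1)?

0

Write s(t) = at^4 + bt³ + ct² + dt + e; the 5 given values yield a linear system in the 5 coefficients.
Solving, the leading coefficient vanishes, and s(t) = 2t³ + 2t² - 2t - 2.
Then s(-1) = 0.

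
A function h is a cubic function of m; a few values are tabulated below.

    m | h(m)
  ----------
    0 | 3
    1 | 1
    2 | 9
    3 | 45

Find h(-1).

Write h(m) = am³ + bm² + cm + d; the 4 given values yield a linear system in the 4 coefficients.
Solving, h(m) = 3m³ - 4m² - m + 3.
Then h(-1) = -3.

-3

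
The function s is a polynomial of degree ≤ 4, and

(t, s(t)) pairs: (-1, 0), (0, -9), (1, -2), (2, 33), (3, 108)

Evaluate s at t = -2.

13

First differences: -9, 7, 35, 75. Second differences: 16, 28, 40. Third differences: 12, 12.
Level-3 differences are constant, so s has degree 3.
Fitting a degree-3 polynomial gives s(t) = 2t³ + 8t² - 3t - 9.
Then s(-2) = 13.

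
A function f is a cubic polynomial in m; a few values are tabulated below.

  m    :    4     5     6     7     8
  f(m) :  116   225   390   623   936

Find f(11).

2475

First differences: 109, 165, 233, 313. Second differences: 56, 68, 80. Third differences: 12, 12.
Level-3 differences are constant, so f has degree 3.
Fitting a degree-3 polynomial gives f(m) = 2m³ - 2m² + 5m.
Then f(11) = 2475.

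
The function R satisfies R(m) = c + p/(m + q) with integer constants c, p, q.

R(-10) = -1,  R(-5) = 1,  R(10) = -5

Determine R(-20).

-2

(R(m) − c)(m + q) = p for each data point; the three points give a linear system in c and q, then p follows.
Solving: c = -3, q = 0, p = -20, so R(m) = -3 − 20/(m + 0).
Then R(-20) = -3 − 20/(-20) = -2.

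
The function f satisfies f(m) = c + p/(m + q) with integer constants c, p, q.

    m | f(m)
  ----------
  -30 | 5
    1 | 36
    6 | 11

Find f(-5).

(f(m) − c)(m + q) = p for each data point; the three points give a linear system in c and q, then p follows.
Solving: c = 6, q = 0, p = 30, so f(m) = 6 + 30/(m + 0).
Then f(-5) = 6 + 30/(-5) = 0.

0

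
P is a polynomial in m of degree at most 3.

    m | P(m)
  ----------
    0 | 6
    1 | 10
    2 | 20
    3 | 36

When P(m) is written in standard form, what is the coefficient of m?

First differences: 4, 10, 16. Second differences: 6, 6.
Level-2 differences are constant, so P has degree 2.
Fitting a degree-2 polynomial gives P(m) = 3m² + m + 6.
The coefficient of m is 1.

1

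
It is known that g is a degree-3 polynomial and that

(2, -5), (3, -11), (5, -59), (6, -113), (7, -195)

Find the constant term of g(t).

1

Write g(t) = at³ + bt² + ct + d; the 5 given values yield a linear system in the 4 coefficients.
Solving, g(t) = -t³ + 4t² - 7t + 1.
The constant term is g(0) = 1.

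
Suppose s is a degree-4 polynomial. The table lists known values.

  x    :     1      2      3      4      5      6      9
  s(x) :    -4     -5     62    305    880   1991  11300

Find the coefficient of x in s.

-5

Write s(x) = ax^4 + bx³ + cx² + dx + e; the 7 given values yield a linear system in the 5 coefficients.
Solving, s(x) = 2x^4 - 2x³ - 4x² - 5x + 5.
The coefficient of x is -5.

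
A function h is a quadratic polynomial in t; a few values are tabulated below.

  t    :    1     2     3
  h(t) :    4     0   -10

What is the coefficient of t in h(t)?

Write h(t) = at² + bt + c; the 3 given values yield a linear system in the 3 coefficients.
Solving, h(t) = -3t² + 5t + 2.
The coefficient of t is 5.

5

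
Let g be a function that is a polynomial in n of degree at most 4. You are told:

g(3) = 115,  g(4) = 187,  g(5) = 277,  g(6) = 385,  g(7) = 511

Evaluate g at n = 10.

997

Write g(n) = an^4 + bn³ + cn² + dn + e; the 5 given values yield a linear system in the 5 coefficients.
Solving, the top 2 coefficients vanish, and g(n) = 9n² + 9n + 7.
Then g(10) = 997.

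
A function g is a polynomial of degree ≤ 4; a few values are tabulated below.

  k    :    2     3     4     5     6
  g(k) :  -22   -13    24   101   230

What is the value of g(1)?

First differences: 9, 37, 77, 129. Second differences: 28, 40, 52. Third differences: 12, 12.
Level-3 differences are constant, so g has degree 3.
Fitting a degree-3 polynomial gives g(k) = 2k³ - 4k² - 9k - 4.
Then g(1) = -15.

-15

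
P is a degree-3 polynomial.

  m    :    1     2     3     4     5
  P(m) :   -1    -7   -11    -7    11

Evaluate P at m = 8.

209

Write P(m) = am³ + bm² + cm + d; the 5 given values yield a linear system in the 4 coefficients.
Solving, P(m) = m³ - 5m² + 2m + 1.
Then P(8) = 209.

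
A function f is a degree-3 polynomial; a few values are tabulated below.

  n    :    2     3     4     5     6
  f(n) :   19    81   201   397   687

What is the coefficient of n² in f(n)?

First differences: 62, 120, 196, 290. Second differences: 58, 76, 94. Third differences: 18, 18.
Level-3 differences are constant, so f has degree 3.
Fitting a degree-3 polynomial gives f(n) = 3n³ + 2n² - 5n - 3.
The coefficient of n² is 2.

2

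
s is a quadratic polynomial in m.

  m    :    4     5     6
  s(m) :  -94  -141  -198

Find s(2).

Write s(m) = am² + bm + c; the 3 given values yield a linear system in the 3 coefficients.
Solving, s(m) = -5m² - 2m - 6.
Then s(2) = -30.

-30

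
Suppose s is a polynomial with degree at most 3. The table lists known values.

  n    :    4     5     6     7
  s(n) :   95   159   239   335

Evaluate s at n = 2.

15

First differences: 64, 80, 96. Second differences: 16, 16.
Level-2 differences are constant, so s has degree 2.
Fitting a degree-2 polynomial gives s(n) = 8n² - 8n - 1.
Then s(2) = 15.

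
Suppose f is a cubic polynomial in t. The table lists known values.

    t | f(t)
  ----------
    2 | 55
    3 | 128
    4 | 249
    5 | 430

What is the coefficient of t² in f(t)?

6

Write f(t) = at³ + bt² + ct + d; the 4 given values yield a linear system in the 4 coefficients.
Solving, f(t) = 2t³ + 6t² + 5t + 5.
The coefficient of t² is 6.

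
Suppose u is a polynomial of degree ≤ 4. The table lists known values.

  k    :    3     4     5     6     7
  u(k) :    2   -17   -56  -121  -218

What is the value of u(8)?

-353

Write u(k) = ak^4 + bk³ + ck² + dk + e; the 5 given values yield a linear system in the 5 coefficients.
Solving, the leading coefficient vanishes, and u(k) = -k³ + 2k² + 4k - 1.
Then u(8) = -353.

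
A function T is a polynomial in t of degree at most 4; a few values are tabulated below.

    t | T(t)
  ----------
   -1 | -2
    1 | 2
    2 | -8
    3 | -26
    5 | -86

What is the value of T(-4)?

-68

Write T(t) = at^4 + bt³ + ct² + dt + e; the 5 given values yield a linear system in the 5 coefficients.
Solving, the top 2 coefficients vanish, and T(t) = -4t² + 2t + 4.
Then T(-4) = -68.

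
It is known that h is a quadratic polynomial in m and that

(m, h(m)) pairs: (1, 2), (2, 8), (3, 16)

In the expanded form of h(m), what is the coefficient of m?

3

Write h(m) = am² + bm + c; the 3 given values yield a linear system in the 3 coefficients.
Solving, h(m) = m² + 3m - 2.
The coefficient of m is 3.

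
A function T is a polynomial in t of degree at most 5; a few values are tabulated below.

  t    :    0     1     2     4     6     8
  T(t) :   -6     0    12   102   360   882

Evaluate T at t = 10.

Write T(t) = at^5 + bt^4 + ct³ + dt² + et + p; the 6 given values yield a linear system in the 6 coefficients.
Solving, the top 2 coefficients vanish, and T(t) = 2t³ - 3t² + 7t - 6.
Then T(10) = 1764.

1764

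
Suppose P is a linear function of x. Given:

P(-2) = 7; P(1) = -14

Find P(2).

-21

Write P(x) = ax + b; the 2 given values yield a linear system in the 2 coefficients.
Solving, P(x) = -7x - 7.
Then P(2) = -21.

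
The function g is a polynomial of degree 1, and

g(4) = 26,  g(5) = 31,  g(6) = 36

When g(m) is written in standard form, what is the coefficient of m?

First differences: 5, 5.
Level-1 differences are constant, so g has degree 1.
Fitting a degree-1 polynomial gives g(m) = 5m + 6.
The coefficient of m is 5.

5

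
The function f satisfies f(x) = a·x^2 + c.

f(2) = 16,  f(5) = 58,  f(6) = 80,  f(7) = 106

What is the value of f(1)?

10

From f(2) = 16 and f(5) = 58: 4a + c = 16 and 25a + c = 58.
Subtracting: 21a = 42, so a = 2; then c = 16 − 2·4 = 8.
So f(x) = 2x² + 8, and f(1) = 10.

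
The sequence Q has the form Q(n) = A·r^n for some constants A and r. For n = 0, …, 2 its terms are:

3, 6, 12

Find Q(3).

Consecutive ratio: 6/3 = 2, and 12/6 = 2, so r = 2.
Then A·2^0 = 3 gives A = 3, and Q(n) = 3·2^n.
Q(3) = 3·2^3 = 24.

24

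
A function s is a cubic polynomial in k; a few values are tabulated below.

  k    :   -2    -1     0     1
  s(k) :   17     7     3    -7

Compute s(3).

Write s(k) = ak³ + bk² + ck + d; the 4 given values yield a linear system in the 4 coefficients.
Solving, s(k) = -2k³ - 3k² - 5k + 3.
Then s(3) = -93.

-93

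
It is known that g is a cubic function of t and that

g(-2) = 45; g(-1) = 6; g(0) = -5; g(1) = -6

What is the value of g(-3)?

130

Write g(t) = at³ + bt² + ct + d; the 4 given values yield a linear system in the 4 coefficients.
Solving, g(t) = -3t³ + 5t² - 3t - 5.
Then g(-3) = 130.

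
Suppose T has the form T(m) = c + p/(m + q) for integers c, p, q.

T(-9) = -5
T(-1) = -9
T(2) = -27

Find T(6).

5

(T(m) − c)(m + q) = p for each data point; the three points give a linear system in c and q, then p follows.
Solving: c = -3, q = -3, p = 24, so T(m) = -3 + 24/(m − 3).
Then T(6) = -3 + 24/3 = 5.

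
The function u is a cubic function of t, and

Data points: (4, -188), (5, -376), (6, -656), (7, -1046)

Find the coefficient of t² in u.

-1

Write u(t) = at³ + bt² + ct + d; the 4 given values yield a linear system in the 4 coefficients.
Solving, u(t) = -3t³ - t² + 4t + 4.
The coefficient of t² is -1.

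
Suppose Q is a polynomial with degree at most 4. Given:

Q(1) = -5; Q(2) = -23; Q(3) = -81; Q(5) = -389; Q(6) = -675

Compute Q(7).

Write Q(m) = am^4 + bm³ + cm² + dm + e; the 5 given values yield a linear system in the 5 coefficients.
Solving, the leading coefficient vanishes, and Q(m) = -3m³ - 2m² + 9m - 9.
Then Q(7) = -1073.

-1073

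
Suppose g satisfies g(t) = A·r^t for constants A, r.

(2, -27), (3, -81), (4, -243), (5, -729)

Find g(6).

Consecutive ratio: -81/(-27) = 3, and -243/(-81) = 3, so r = 3.
Then A·3^2 = -27 gives A = -3, and g(t) = -3·3^t.
g(6) = -3·3^6 = -2187.

-2187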